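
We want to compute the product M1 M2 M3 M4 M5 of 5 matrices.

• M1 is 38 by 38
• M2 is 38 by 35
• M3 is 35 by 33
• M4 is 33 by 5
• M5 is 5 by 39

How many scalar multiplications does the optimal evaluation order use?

27055

Adjacent pairs: M1M2 = 38·38·35 = 50540; M2M3 = 38·35·33 = 43890; M3M4 = 35·33·5 = 5775; M4M5 = 33·5·39 = 6435.
Length 3: M1..M3: k=1: 0+43890+38·38·33=91542; k=2: 50540+0+38·35·33=94430 → min 91542 | M2..M4: k=2: 0+5775+38·35·5=12425; k=3: 43890+0+38·33·5=50160 → min 12425 | M3..M5: k=3: 0+6435+35·33·39=51480; k=4: 5775+0+35·5·39=12600 → min 12600.
Length 4: M1..M4: k=1: 0+12425+38·38·5=19645; k=2: 50540+5775+38·35·5=62965; k=3: 91542+0+38·33·5=97812 → min 19645 | M2..M5: k=2: 0+12600+38·35·39=64470; k=3: 43890+6435+38·33·39=99231; k=4: 12425+0+38·5·39=19835 → min 19835.
Length 5: M1..M5: k=1: 0+19835+38·38·39=76151; k=2: 50540+12600+38·35·39=115010; k=3: 91542+6435+38·33·39=146883; k=4: 19645+0+38·5·39=27055 → min 27055.
Optimal order: ((M1 (M2 (M3 M4))) M5) with cost 27055.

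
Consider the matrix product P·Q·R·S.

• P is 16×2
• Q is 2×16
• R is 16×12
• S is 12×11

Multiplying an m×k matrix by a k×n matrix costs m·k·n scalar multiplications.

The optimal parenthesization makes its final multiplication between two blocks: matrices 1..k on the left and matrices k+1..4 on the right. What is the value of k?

Adjacent pairs: PQ = 16·2·16 = 512; QR = 2·16·12 = 384; RS = 16·12·11 = 2112.
Length 3: P..R: k=1: 0+384+16·2·12=768; k=2: 512+0+16·16·12=3584 → min 768 | Q..S: k=2: 0+2112+2·16·11=2464; k=3: 384+0+2·12·11=648 → min 648.
Top-level splits: k=1: (P..P)·(Q..S) → 0+648+16·2·11 = 1000; k=2: (P..Q)·(R..S) → 512+2112+16·16·11 = 5440; k=3: (P..R)·(S..S) → 768+0+16·12·11 = 2880.
Best split is after P, i.e. k = 1.

1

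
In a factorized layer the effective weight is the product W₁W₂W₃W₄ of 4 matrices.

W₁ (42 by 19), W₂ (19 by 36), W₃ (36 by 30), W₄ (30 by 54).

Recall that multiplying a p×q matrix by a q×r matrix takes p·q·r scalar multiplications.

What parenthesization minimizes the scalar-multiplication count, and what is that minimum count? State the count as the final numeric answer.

Adjacent pairs: W₁W₂ = 42·19·36 = 28728; W₂W₃ = 19·36·30 = 20520; W₃W₄ = 36·30·54 = 58320.
Length 3: W₁..W₃: k=1: 0+20520+42·19·30=44460; k=2: 28728+0+42·36·30=74088 → min 44460 | W₂..W₄: k=2: 0+58320+19·36·54=95256; k=3: 20520+0+19·30·54=51300 → min 51300.
Length 4: W₁..W₄: k=1: 0+51300+42·19·54=94392; k=2: 28728+58320+42·36·54=168696; k=3: 44460+0+42·30·54=112500 → min 94392.
Optimal parenthesization: (W₁((W₂W₃)W₄)) with cost 94392.

94392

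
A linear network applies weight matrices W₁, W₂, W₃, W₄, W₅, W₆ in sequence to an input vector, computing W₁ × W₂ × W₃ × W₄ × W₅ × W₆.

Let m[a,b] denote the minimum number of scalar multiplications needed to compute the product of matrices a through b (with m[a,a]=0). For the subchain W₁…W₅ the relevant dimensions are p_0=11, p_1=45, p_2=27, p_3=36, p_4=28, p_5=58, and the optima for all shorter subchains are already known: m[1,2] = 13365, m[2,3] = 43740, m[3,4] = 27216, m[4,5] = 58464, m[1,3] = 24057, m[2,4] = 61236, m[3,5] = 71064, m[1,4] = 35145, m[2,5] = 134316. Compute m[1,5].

53009

m[1,5] = min over k∈[1,4] of m[1,k]+m[k+1,5]+p_{0}·p_k·p_{5}.
k=1: 0 + 134316 + 11·45·58 = 163026; k=2: 13365 + 71064 + 11·27·58 = 101655; k=3: 24057 + 58464 + 11·36·58 = 105489; k=4: 35145 + 0 + 11·28·58 = 53009.
Minimum: 53009 at k=4.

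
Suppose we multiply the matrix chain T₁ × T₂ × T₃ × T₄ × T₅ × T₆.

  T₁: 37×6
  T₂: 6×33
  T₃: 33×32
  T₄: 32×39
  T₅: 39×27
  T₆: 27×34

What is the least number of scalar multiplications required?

33198

Adjacent pairs: T₁T₂ = 37·6·33 = 7326; T₂T₃ = 6·33·32 = 6336; T₃T₄ = 33·32·39 = 41184; T₄T₅ = 32·39·27 = 33696; T₅T₆ = 39·27·34 = 35802.
Length 3: T₁..T₃: k=1: 0+6336+37·6·32=13440; k=2: 7326+0+37·33·32=46398 → min 13440 | T₂..T₄: k=2: 0+41184+6·33·39=48906; k=3: 6336+0+6·32·39=13824 → min 13824 | T₃..T₅: k=3: 0+33696+33·32·27=62208; k=4: 41184+0+33·39·27=75933 → min 62208 | T₄..T₆: k=4: 0+35802+32·39·34=78234; k=5: 33696+0+32·27·34=63072 → min 63072.
Length 4: T₁..T₄: k=1: 0+13824+37·6·39=22482; k=2: 7326+41184+37·33·39=96129; k=3: 13440+0+37·32·39=59616 → min 22482 | T₂..T₅: k=2: 0+62208+6·33·27=67554; k=3: 6336+33696+6·32·27=45216; k=4: 13824+0+6·39·27=20142 → min 20142 | T₃..T₆: k=3: 0+63072+33·32·34=98976; k=4: 41184+35802+33·39·34=120744; k=5: 62208+0+33·27·34=92502 → min 92502.
Length 5: T₁..T₅: k=1: 0+20142+37·6·27=26136; k=2: 7326+62208+37·33·27=102501; k=3: 13440+33696+37·32·27=79104; k=4: 22482+0+37·39·27=61443 → min 26136 | T₂..T₆: k=2: 0+92502+6·33·34=99234; k=3: 6336+63072+6·32·34=75936; k=4: 13824+35802+6·39·34=57582; k=5: 20142+0+6·27·34=25650 → min 25650.
Length 6: T₁..T₆: k=1: 0+25650+37·6·34=33198; k=2: 7326+92502+37·33·34=141342; k=3: 13440+63072+37·32·34=116768; k=4: 22482+35802+37·39·34=107346; k=5: 26136+0+37·27·34=60102 → min 33198.
Optimal order: (T₁ × ((((T₂ × T₃) × T₄) × T₅) × T₆)) with cost 33198.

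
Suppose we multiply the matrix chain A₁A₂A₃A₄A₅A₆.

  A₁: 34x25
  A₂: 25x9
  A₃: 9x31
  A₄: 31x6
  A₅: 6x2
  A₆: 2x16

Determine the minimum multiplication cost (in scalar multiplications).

4168

Adjacent pairs: A₁A₂ = 34·25·9 = 7650; A₂A₃ = 25·9·31 = 6975; A₃A₄ = 9·31·6 = 1674; A₄A₅ = 31·6·2 = 372; A₅A₆ = 6·2·16 = 192.
Length 3: A₁..A₃: k=1: 0+6975+34·25·31=33325; k=2: 7650+0+34·9·31=17136 → min 17136 | A₂..A₄: k=2: 0+1674+25·9·6=3024; k=3: 6975+0+25·31·6=11625 → min 3024 | A₃..A₅: k=3: 0+372+9·31·2=930; k=4: 1674+0+9·6·2=1782 → min 930 | A₄..A₆: k=4: 0+192+31·6·16=3168; k=5: 372+0+31·2·16=1364 → min 1364.
Length 4: A₁..A₄: k=1: 0+3024+34·25·6=8124; k=2: 7650+1674+34·9·6=11160; k=3: 17136+0+34·31·6=23460 → min 8124 | A₂..A₅: k=2: 0+930+25·9·2=1380; k=3: 6975+372+25·31·2=8897; k=4: 3024+0+25·6·2=3324 → min 1380 | A₃..A₆: k=3: 0+1364+9·31·16=5828; k=4: 1674+192+9·6·16=2730; k=5: 930+0+9·2·16=1218 → min 1218.
Length 5: A₁..A₅: k=1: 0+1380+34·25·2=3080; k=2: 7650+930+34·9·2=9192; k=3: 17136+372+34·31·2=19616; k=4: 8124+0+34·6·2=8532 → min 3080 | A₂..A₆: k=2: 0+1218+25·9·16=4818; k=3: 6975+1364+25·31·16=20739; k=4: 3024+192+25·6·16=5616; k=5: 1380+0+25·2·16=2180 → min 2180.
Length 6: A₁..A₆: k=1: 0+2180+34·25·16=15780; k=2: 7650+1218+34·9·16=13764; k=3: 17136+1364+34·31·16=35364; k=4: 8124+192+34·6·16=11580; k=5: 3080+0+34·2·16=4168 → min 4168.
Optimal order: ((A₁(A₂(A₃(A₄A₅))))A₆) with cost 4168.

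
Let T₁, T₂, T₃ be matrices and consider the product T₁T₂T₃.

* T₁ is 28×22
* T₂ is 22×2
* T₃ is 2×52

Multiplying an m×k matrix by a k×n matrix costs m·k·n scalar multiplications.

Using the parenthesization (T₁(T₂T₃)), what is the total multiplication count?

(T₂T₃): 22×2 by 2×52 → 22×52, cost 22·2·52 = 2288
(T₁(T₂T₃)): 28×22 by 22×52 → 28×52, cost 28·22·52 = 32032; cumulative 34320
Total: 34320 scalar multiplications.

34320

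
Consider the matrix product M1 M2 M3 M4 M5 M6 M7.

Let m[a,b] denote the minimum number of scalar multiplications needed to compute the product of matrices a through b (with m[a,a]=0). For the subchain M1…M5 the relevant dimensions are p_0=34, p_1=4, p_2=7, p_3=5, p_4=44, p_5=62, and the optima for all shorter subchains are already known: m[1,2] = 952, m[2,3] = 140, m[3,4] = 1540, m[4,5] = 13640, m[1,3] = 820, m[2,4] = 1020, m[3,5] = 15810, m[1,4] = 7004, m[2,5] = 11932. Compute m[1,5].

20364

m[1,5] = min over k∈[1,4] of m[1,k]+m[k+1,5]+p_{0}·p_k·p_{5}.
k=1: 0 + 11932 + 34·4·62 = 20364; k=2: 952 + 15810 + 34·7·62 = 31518; k=3: 820 + 13640 + 34·5·62 = 25000; k=4: 7004 + 0 + 34·44·62 = 99756.
Minimum: 20364 at k=1.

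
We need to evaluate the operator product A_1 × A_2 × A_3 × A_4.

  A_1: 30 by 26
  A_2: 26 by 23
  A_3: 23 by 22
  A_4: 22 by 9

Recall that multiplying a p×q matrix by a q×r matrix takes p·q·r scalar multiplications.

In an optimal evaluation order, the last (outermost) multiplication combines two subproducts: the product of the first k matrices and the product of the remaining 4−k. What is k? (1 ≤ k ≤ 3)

Adjacent pairs: A_1A_2 = 30·26·23 = 17940; A_2A_3 = 26·23·22 = 13156; A_3A_4 = 23·22·9 = 4554.
Length 3: A_1..A_3: k=1: 0+13156+30·26·22=30316; k=2: 17940+0+30·23·22=33120 → min 30316 | A_2..A_4: k=2: 0+4554+26·23·9=9936; k=3: 13156+0+26·22·9=18304 → min 9936.
Top-level splits: k=1: (A_1..A_1)·(A_2..A_4) → 0+9936+30·26·9 = 16956; k=2: (A_1..A_2)·(A_3..A_4) → 17940+4554+30·23·9 = 28704; k=3: (A_1..A_3)·(A_4..A_4) → 30316+0+30·22·9 = 36256.
Best split is after A_1, i.e. k = 1.

1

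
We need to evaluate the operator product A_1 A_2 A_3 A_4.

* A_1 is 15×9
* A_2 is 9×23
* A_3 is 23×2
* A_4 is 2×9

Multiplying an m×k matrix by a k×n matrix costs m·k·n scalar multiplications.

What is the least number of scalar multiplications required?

Adjacent pairs: A_1A_2 = 15·9·23 = 3105; A_2A_3 = 9·23·2 = 414; A_3A_4 = 23·2·9 = 414.
Length 3: A_1..A_3: k=1: 0+414+15·9·2=684; k=2: 3105+0+15·23·2=3795 → min 684 | A_2..A_4: k=2: 0+414+9·23·9=2277; k=3: 414+0+9·2·9=576 → min 576.
Length 4: A_1..A_4: k=1: 0+576+15·9·9=1791; k=2: 3105+414+15·23·9=6624; k=3: 684+0+15·2·9=954 → min 954.
Optimal order: ((A_1 (A_2 A_3)) A_4) with cost 954.

954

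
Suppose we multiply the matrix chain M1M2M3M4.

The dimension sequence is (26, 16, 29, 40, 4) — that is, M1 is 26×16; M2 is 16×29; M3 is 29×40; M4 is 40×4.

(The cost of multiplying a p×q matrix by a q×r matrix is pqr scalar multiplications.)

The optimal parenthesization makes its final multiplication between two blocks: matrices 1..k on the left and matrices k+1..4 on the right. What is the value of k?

1

Adjacent pairs: M1M2 = 26·16·29 = 12064; M2M3 = 16·29·40 = 18560; M3M4 = 29·40·4 = 4640.
Length 3: M1..M3: k=1: 0+18560+26·16·40=35200; k=2: 12064+0+26·29·40=42224 → min 35200 | M2..M4: k=2: 0+4640+16·29·4=6496; k=3: 18560+0+16·40·4=21120 → min 6496.
Top-level splits: k=1: (M1..M1)·(M2..M4) → 0+6496+26·16·4 = 8160; k=2: (M1..M2)·(M3..M4) → 12064+4640+26·29·4 = 19720; k=3: (M1..M3)·(M4..M4) → 35200+0+26·40·4 = 39360.
Best split is after M1, i.e. k = 1.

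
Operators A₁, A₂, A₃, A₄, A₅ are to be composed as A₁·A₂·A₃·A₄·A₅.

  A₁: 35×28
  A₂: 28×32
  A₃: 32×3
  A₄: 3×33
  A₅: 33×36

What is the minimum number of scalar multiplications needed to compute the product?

Adjacent pairs: A₁A₂ = 35·28·32 = 31360; A₂A₃ = 28·32·3 = 2688; A₃A₄ = 32·3·33 = 3168; A₄A₅ = 3·33·36 = 3564.
Length 3: A₁..A₃: k=1: 0+2688+35·28·3=5628; k=2: 31360+0+35·32·3=34720 → min 5628 | A₂..A₄: k=2: 0+3168+28·32·33=32736; k=3: 2688+0+28·3·33=5460 → min 5460 | A₃..A₅: k=3: 0+3564+32·3·36=7020; k=4: 3168+0+32·33·36=41184 → min 7020.
Length 4: A₁..A₄: k=1: 0+5460+35·28·33=37800; k=2: 31360+3168+35·32·33=71488; k=3: 5628+0+35·3·33=9093 → min 9093 | A₂..A₅: k=2: 0+7020+28·32·36=39276; k=3: 2688+3564+28·3·36=9276; k=4: 5460+0+28·33·36=38724 → min 9276.
Length 5: A₁..A₅: k=1: 0+9276+35·28·36=44556; k=2: 31360+7020+35·32·36=78700; k=3: 5628+3564+35·3·36=12972; k=4: 9093+0+35·33·36=50673 → min 12972.
Optimal order: ((A₁·(A₂·A₃))·(A₄·A₅)) with cost 12972.

12972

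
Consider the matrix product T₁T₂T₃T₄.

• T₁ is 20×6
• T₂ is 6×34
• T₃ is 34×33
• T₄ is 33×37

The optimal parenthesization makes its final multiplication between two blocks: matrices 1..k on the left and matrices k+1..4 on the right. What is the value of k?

Adjacent pairs: T₁T₂ = 20·6·34 = 4080; T₂T₃ = 6·34·33 = 6732; T₃T₄ = 34·33·37 = 41514.
Length 3: T₁..T₃: k=1: 0+6732+20·6·33=10692; k=2: 4080+0+20·34·33=26520 → min 10692 | T₂..T₄: k=2: 0+41514+6·34·37=49062; k=3: 6732+0+6·33·37=14058 → min 14058.
Top-level splits: k=1: (T₁..T₁)·(T₂..T₄) → 0+14058+20·6·37 = 18498; k=2: (T₁..T₂)·(T₃..T₄) → 4080+41514+20·34·37 = 70754; k=3: (T₁..T₃)·(T₄..T₄) → 10692+0+20·33·37 = 35112.
Best split is after T₁, i.e. k = 1.

1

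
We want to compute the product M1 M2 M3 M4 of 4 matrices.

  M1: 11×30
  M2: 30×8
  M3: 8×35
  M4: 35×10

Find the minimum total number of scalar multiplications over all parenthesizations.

6320

Adjacent pairs: M1M2 = 11·30·8 = 2640; M2M3 = 30·8·35 = 8400; M3M4 = 8·35·10 = 2800.
Length 3: M1..M3: k=1: 0+8400+11·30·35=19950; k=2: 2640+0+11·8·35=5720 → min 5720 | M2..M4: k=2: 0+2800+30·8·10=5200; k=3: 8400+0+30·35·10=18900 → min 5200.
Length 4: M1..M4: k=1: 0+5200+11·30·10=8500; k=2: 2640+2800+11·8·10=6320; k=3: 5720+0+11·35·10=9570 → min 6320.
Optimal order: ((M1 M2) (M3 M4)) with cost 6320.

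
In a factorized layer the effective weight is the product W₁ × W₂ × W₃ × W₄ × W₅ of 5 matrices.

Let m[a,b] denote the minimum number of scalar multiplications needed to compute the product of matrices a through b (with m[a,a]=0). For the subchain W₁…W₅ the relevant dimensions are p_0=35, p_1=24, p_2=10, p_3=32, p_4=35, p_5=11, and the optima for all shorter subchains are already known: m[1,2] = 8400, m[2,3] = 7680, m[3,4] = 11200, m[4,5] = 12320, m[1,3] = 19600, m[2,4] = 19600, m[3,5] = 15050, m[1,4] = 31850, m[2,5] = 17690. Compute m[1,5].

m[1,5] = min over k∈[1,4] of m[1,k]+m[k+1,5]+p_{0}·p_k·p_{5}.
k=1: 0 + 17690 + 35·24·11 = 26930; k=2: 8400 + 15050 + 35·10·11 = 27300; k=3: 19600 + 12320 + 35·32·11 = 44240; k=4: 31850 + 0 + 35·35·11 = 45325.
Minimum: 26930 at k=1.

26930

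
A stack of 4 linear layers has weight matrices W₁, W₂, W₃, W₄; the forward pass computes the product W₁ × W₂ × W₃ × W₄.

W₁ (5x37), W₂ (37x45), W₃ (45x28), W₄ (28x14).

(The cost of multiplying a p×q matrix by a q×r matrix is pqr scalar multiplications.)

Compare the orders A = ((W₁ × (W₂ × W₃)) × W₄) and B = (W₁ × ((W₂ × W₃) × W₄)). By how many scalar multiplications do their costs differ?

Order A = ((W₁ × (W₂ × W₃)) × W₄): (W₂ × W₃): 37×45 by 45×28 → 37×28, cost 37·45·28 = 46620; (W₁ × (W₂ × W₃)): 5×37 by 37×28 → 5×28, cost 5·37·28 = 5180; cumulative 51800; ((W₁ × (W₂ × W₃)) × W₄): 5×28 by 28×14 → 5×14, cost 5·28·14 = 1960; cumulative 53760. Total 53760.
Order B = (W₁ × ((W₂ × W₃) × W₄)): (W₂ × W₃): 37×45 by 45×28 → 37×28, cost 37·45·28 = 46620; ((W₂ × W₃) × W₄): 37×28 by 28×14 → 37×14, cost 37·28·14 = 14504; cumulative 61124; (W₁ × ((W₂ × W₃) × W₄)): 5×37 by 37×14 → 5×14, cost 5·37·14 = 2590; cumulative 63714. Total 63714.
Difference: |53760 − 63714| = 9954.

9954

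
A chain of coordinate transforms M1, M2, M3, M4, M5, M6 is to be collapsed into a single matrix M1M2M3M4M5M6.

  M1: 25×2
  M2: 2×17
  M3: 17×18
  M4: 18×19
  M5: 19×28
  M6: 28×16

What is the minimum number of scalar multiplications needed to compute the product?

Adjacent pairs: M1M2 = 25·2·17 = 850; M2M3 = 2·17·18 = 612; M3M4 = 17·18·19 = 5814; M4M5 = 18·19·28 = 9576; M5M6 = 19·28·16 = 8512.
Length 3: M1..M3: k=1: 0+612+25·2·18=1512; k=2: 850+0+25·17·18=8500 → min 1512 | M2..M4: k=2: 0+5814+2·17·19=6460; k=3: 612+0+2·18·19=1296 → min 1296 | M3..M5: k=3: 0+9576+17·18·28=18144; k=4: 5814+0+17·19·28=14858 → min 14858 | M4..M6: k=4: 0+8512+18·19·16=13984; k=5: 9576+0+18·28·16=17640 → min 13984.
Length 4: M1..M4: k=1: 0+1296+25·2·19=2246; k=2: 850+5814+25·17·19=14739; k=3: 1512+0+25·18·19=10062 → min 2246 | M2..M5: k=2: 0+14858+2·17·28=15810; k=3: 612+9576+2·18·28=11196; k=4: 1296+0+2·19·28=2360 → min 2360 | M3..M6: k=3: 0+13984+17·18·16=18880; k=4: 5814+8512+17·19·16=19494; k=5: 14858+0+17·28·16=22474 → min 18880.
Length 5: M1..M5: k=1: 0+2360+25·2·28=3760; k=2: 850+14858+25·17·28=27608; k=3: 1512+9576+25·18·28=23688; k=4: 2246+0+25·19·28=15546 → min 3760 | M2..M6: k=2: 0+18880+2·17·16=19424; k=3: 612+13984+2·18·16=15172; k=4: 1296+8512+2·19·16=10416; k=5: 2360+0+2·28·16=3256 → min 3256.
Length 6: M1..M6: k=1: 0+3256+25·2·16=4056; k=2: 850+18880+25·17·16=26530; k=3: 1512+13984+25·18·16=22696; k=4: 2246+8512+25·19·16=18358; k=5: 3760+0+25·28·16=14960 → min 4056.
Optimal order: (M1((((M2M3)M4)M5)M6)) with cost 4056.

4056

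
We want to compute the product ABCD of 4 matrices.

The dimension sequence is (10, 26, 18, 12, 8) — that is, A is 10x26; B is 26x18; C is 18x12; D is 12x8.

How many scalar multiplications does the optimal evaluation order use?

Adjacent pairs: AB = 10·26·18 = 4680; BC = 26·18·12 = 5616; CD = 18·12·8 = 1728.
Length 3: A..C: k=1: 0+5616+10·26·12=8736; k=2: 4680+0+10·18·12=6840 → min 6840 | B..D: k=2: 0+1728+26·18·8=5472; k=3: 5616+0+26·12·8=8112 → min 5472.
Length 4: A..D: k=1: 0+5472+10·26·8=7552; k=2: 4680+1728+10·18·8=7848; k=3: 6840+0+10·12·8=7800 → min 7552.
Optimal order: (A(B(CD))) with cost 7552.

7552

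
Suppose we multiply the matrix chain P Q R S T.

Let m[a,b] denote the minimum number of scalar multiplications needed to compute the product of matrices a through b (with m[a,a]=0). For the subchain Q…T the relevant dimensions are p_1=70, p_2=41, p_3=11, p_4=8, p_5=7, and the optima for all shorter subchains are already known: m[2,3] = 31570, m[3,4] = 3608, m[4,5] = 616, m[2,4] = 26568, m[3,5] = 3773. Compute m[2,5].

23863

m[2,5] = min over k∈[2,4] of m[2,k]+m[k+1,5]+p_{1}·p_k·p_{5}.
k=2: 0 + 3773 + 70·41·7 = 23863; k=3: 31570 + 616 + 70·11·7 = 37576; k=4: 26568 + 0 + 70·8·7 = 30488.
Minimum: 23863 at k=2.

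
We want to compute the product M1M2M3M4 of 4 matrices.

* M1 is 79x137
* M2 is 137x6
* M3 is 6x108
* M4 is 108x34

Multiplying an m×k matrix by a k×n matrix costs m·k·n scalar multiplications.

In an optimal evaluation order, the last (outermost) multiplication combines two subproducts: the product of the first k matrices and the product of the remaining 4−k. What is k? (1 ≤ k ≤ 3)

2

Adjacent pairs: M1M2 = 79·137·6 = 64938; M2M3 = 137·6·108 = 88776; M3M4 = 6·108·34 = 22032.
Length 3: M1..M3: k=1: 0+88776+79·137·108=1257660; k=2: 64938+0+79·6·108=116130 → min 116130 | M2..M4: k=2: 0+22032+137·6·34=49980; k=3: 88776+0+137·108·34=591840 → min 49980.
Top-level splits: k=1: (M1..M1)·(M2..M4) → 0+49980+79·137·34 = 417962; k=2: (M1..M2)·(M3..M4) → 64938+22032+79·6·34 = 103086; k=3: (M1..M3)·(M4..M4) → 116130+0+79·108·34 = 406218.
Best split is after M2, i.e. k = 2.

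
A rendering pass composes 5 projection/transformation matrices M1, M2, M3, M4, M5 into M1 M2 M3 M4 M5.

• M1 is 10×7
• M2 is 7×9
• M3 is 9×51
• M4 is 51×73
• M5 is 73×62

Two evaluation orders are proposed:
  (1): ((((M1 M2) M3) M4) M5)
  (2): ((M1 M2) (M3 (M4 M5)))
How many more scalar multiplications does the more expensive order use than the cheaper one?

Order (1) = ((((M1 M2) M3) M4) M5): (M1 M2): 10×7 by 7×9 → 10×9, cost 10·7·9 = 630; ((M1 M2) M3): 10×9 by 9×51 → 10×51, cost 10·9·51 = 4590; cumulative 5220; (((M1 M2) M3) M4): 10×51 by 51×73 → 10×73, cost 10·51·73 = 37230; cumulative 42450; ((((M1 M2) M3) M4) M5): 10×73 by 73×62 → 10×62, cost 10·73·62 = 45260; cumulative 87710. Total 87710.
Order (2) = ((M1 M2) (M3 (M4 M5))): (M1 M2): 10×7 by 7×9 → 10×9, cost 10·7·9 = 630; (M4 M5): 51×73 by 73×62 → 51×62, cost 51·73·62 = 230826; (M3 (M4 M5)): 9×51 by 51×62 → 9×62, cost 9·51·62 = 28458; cumulative 259284; ((M1 M2) (M3 (M4 M5))): 10×9 by 9×62 → 10×62, cost 10·9·62 = 5580; cumulative 265494. Total 265494.
Difference: |87710 − 265494| = 177784.

177784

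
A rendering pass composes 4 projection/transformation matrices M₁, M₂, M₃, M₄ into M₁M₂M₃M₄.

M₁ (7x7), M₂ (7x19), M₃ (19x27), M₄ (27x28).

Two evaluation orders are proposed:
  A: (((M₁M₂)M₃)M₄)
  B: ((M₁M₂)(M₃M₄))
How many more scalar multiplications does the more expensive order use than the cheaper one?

9205

Order A = (((M₁M₂)M₃)M₄): (M₁M₂): 7×7 by 7×19 → 7×19, cost 7·7·19 = 931; ((M₁M₂)M₃): 7×19 by 19×27 → 7×27, cost 7·19·27 = 3591; cumulative 4522; (((M₁M₂)M₃)M₄): 7×27 by 27×28 → 7×28, cost 7·27·28 = 5292; cumulative 9814. Total 9814.
Order B = ((M₁M₂)(M₃M₄)): (M₁M₂): 7×7 by 7×19 → 7×19, cost 7·7·19 = 931; (M₃M₄): 19×27 by 27×28 → 19×28, cost 19·27·28 = 14364; ((M₁M₂)(M₃M₄)): 7×19 by 19×28 → 7×28, cost 7·19·28 = 3724; cumulative 19019. Total 19019.
Difference: |9814 − 19019| = 9205.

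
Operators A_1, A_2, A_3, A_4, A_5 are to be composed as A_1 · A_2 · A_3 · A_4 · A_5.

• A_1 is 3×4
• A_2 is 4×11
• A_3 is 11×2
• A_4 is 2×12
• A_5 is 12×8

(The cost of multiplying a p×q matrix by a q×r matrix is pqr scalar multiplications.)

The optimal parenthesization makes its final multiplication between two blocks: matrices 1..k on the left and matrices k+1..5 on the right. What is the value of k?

3

Adjacent pairs: A_1A_2 = 3·4·11 = 132; A_2A_3 = 4·11·2 = 88; A_3A_4 = 11·2·12 = 264; A_4A_5 = 2·12·8 = 192.
Length 3: A_1..A_3: k=1: 0+88+3·4·2=112; k=2: 132+0+3·11·2=198 → min 112 | A_2..A_4: k=2: 0+264+4·11·12=792; k=3: 88+0+4·2·12=184 → min 184 | A_3..A_5: k=3: 0+192+11·2·8=368; k=4: 264+0+11·12·8=1320 → min 368.
Length 4: A_1..A_4: k=1: 0+184+3·4·12=328; k=2: 132+264+3·11·12=792; k=3: 112+0+3·2·12=184 → min 184 | A_2..A_5: k=2: 0+368+4·11·8=720; k=3: 88+192+4·2·8=344; k=4: 184+0+4·12·8=568 → min 344.
Top-level splits: k=1: (A_1..A_1)·(A_2..A_5) → 0+344+3·4·8 = 440; k=2: (A_1..A_2)·(A_3..A_5) → 132+368+3·11·8 = 764; k=3: (A_1..A_3)·(A_4..A_5) → 112+192+3·2·8 = 352; k=4: (A_1..A_4)·(A_5..A_5) → 184+0+3·12·8 = 472.
Best split is after A_3, i.e. k = 3.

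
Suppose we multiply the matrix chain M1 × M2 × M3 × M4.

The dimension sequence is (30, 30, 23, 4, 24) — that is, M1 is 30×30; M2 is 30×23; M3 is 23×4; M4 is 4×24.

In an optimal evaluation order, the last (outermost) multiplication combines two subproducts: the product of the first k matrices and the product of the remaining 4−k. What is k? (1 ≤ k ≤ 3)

Adjacent pairs: M1M2 = 30·30·23 = 20700; M2M3 = 30·23·4 = 2760; M3M4 = 23·4·24 = 2208.
Length 3: M1..M3: k=1: 0+2760+30·30·4=6360; k=2: 20700+0+30·23·4=23460 → min 6360 | M2..M4: k=2: 0+2208+30·23·24=18768; k=3: 2760+0+30·4·24=5640 → min 5640.
Top-level splits: k=1: (M1..M1)·(M2..M4) → 0+5640+30·30·24 = 27240; k=2: (M1..M2)·(M3..M4) → 20700+2208+30·23·24 = 39468; k=3: (M1..M3)·(M4..M4) → 6360+0+30·4·24 = 9240.
Best split is after M3, i.e. k = 3.

3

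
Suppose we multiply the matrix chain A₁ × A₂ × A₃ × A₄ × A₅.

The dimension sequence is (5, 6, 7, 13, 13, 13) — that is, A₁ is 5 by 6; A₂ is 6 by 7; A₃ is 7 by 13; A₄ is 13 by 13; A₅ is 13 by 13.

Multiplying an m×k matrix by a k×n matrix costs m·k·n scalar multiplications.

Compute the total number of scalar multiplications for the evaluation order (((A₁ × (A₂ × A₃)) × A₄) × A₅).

2626

(A₂ × A₃): 6×7 by 7×13 → 6×13, cost 6·7·13 = 546
(A₁ × (A₂ × A₃)): 5×6 by 6×13 → 5×13, cost 5·6·13 = 390; cumulative 936
((A₁ × (A₂ × A₃)) × A₄): 5×13 by 13×13 → 5×13, cost 5·13·13 = 845; cumulative 1781
(((A₁ × (A₂ × A₃)) × A₄) × A₅): 5×13 by 13×13 → 5×13, cost 5·13·13 = 845; cumulative 2626
Total: 2626 scalar multiplications.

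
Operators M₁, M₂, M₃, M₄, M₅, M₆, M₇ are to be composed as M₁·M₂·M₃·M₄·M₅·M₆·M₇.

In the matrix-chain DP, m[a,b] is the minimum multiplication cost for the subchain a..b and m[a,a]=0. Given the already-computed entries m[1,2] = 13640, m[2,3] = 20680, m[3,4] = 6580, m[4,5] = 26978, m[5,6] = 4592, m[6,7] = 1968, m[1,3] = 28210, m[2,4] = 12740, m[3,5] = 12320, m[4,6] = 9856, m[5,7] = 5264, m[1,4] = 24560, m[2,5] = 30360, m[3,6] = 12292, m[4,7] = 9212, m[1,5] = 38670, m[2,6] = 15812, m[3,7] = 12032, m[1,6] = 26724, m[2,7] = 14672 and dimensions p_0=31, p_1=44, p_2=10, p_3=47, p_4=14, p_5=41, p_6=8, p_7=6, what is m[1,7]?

m[1,7] = min over k∈[1,6] of m[1,k]+m[k+1,7]+p_{0}·p_k·p_{7}.
k=1: 0 + 14672 + 31·44·6 = 22856; k=2: 13640 + 12032 + 31·10·6 = 27532; k=3: 28210 + 9212 + 31·47·6 = 46164; k=4: 24560 + 5264 + 31·14·6 = 32428; k=5: 38670 + 1968 + 31·41·6 = 48264; k=6: 26724 + 0 + 31·8·6 = 28212.
Minimum: 22856 at k=1.

22856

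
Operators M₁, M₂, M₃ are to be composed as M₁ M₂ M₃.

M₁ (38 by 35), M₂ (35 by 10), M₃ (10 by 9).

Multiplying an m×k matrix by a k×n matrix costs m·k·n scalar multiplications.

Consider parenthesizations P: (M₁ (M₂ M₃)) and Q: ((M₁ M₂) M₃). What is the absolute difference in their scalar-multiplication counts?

Order P = (M₁ (M₂ M₃)): (M₂ M₃): 35×10 by 10×9 → 35×9, cost 35·10·9 = 3150; (M₁ (M₂ M₃)): 38×35 by 35×9 → 38×9, cost 38·35·9 = 11970; cumulative 15120. Total 15120.
Order Q = ((M₁ M₂) M₃): (M₁ M₂): 38×35 by 35×10 → 38×10, cost 38·35·10 = 13300; ((M₁ M₂) M₃): 38×10 by 10×9 → 38×9, cost 38·10·9 = 3420; cumulative 16720. Total 16720.
Difference: |15120 − 16720| = 1600.

1600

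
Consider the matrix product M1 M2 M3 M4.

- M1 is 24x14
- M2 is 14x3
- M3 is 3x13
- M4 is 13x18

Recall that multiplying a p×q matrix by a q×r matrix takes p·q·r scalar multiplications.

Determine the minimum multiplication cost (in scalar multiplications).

3006

Adjacent pairs: M1M2 = 24·14·3 = 1008; M2M3 = 14·3·13 = 546; M3M4 = 3·13·18 = 702.
Length 3: M1..M3: k=1: 0+546+24·14·13=4914; k=2: 1008+0+24·3·13=1944 → min 1944 | M2..M4: k=2: 0+702+14·3·18=1458; k=3: 546+0+14·13·18=3822 → min 1458.
Length 4: M1..M4: k=1: 0+1458+24·14·18=7506; k=2: 1008+702+24·3·18=3006; k=3: 1944+0+24·13·18=7560 → min 3006.
Optimal order: ((M1 M2) (M3 M4)) with cost 3006.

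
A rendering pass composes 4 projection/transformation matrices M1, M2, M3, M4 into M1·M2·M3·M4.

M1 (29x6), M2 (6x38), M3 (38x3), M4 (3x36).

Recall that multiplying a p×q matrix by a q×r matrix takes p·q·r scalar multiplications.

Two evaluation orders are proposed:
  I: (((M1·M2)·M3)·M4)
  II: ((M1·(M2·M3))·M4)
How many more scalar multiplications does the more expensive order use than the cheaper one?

8712

Order I = (((M1·M2)·M3)·M4): (M1·M2): 29×6 by 6×38 → 29×38, cost 29·6·38 = 6612; ((M1·M2)·M3): 29×38 by 38×3 → 29×3, cost 29·38·3 = 3306; cumulative 9918; (((M1·M2)·M3)·M4): 29×3 by 3×36 → 29×36, cost 29·3·36 = 3132; cumulative 13050. Total 13050.
Order II = ((M1·(M2·M3))·M4): (M2·M3): 6×38 by 38×3 → 6×3, cost 6·38·3 = 684; (M1·(M2·M3)): 29×6 by 6×3 → 29×3, cost 29·6·3 = 522; cumulative 1206; ((M1·(M2·M3))·M4): 29×3 by 3×36 → 29×36, cost 29·3·36 = 3132; cumulative 4338. Total 4338.
Difference: |13050 − 4338| = 8712.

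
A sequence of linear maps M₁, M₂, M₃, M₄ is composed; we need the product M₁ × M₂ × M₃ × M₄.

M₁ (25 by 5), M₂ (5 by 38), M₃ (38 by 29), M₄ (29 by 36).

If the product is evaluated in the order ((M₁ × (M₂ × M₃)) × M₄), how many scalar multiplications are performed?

35235

(M₂ × M₃): 5×38 by 38×29 → 5×29, cost 5·38·29 = 5510
(M₁ × (M₂ × M₃)): 25×5 by 5×29 → 25×29, cost 25·5·29 = 3625; cumulative 9135
((M₁ × (M₂ × M₃)) × M₄): 25×29 by 29×36 → 25×36, cost 25·29·36 = 26100; cumulative 35235
Total: 35235 scalar multiplications.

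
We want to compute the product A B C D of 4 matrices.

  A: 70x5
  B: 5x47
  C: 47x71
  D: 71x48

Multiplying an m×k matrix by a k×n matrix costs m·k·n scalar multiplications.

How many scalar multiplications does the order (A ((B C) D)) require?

(B C): 5×47 by 47×71 → 5×71, cost 5·47·71 = 16685
((B C) D): 5×71 by 71×48 → 5×48, cost 5·71·48 = 17040; cumulative 33725
(A ((B C) D)): 70×5 by 5×48 → 70×48, cost 70·5·48 = 16800; cumulative 50525
Total: 50525 scalar multiplications.

50525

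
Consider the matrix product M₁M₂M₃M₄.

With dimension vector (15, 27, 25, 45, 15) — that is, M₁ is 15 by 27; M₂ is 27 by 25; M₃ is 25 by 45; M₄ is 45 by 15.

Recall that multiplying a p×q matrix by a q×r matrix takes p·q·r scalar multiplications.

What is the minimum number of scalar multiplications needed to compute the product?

Adjacent pairs: M₁M₂ = 15·27·25 = 10125; M₂M₃ = 27·25·45 = 30375; M₃M₄ = 25·45·15 = 16875.
Length 3: M₁..M₃: k=1: 0+30375+15·27·45=48600; k=2: 10125+0+15·25·45=27000 → min 27000 | M₂..M₄: k=2: 0+16875+27·25·15=27000; k=3: 30375+0+27·45·15=48600 → min 27000.
Length 4: M₁..M₄: k=1: 0+27000+15·27·15=33075; k=2: 10125+16875+15·25·15=32625; k=3: 27000+0+15·45·15=37125 → min 32625.
Optimal order: ((M₁M₂)(M₃M₄)) with cost 32625.

32625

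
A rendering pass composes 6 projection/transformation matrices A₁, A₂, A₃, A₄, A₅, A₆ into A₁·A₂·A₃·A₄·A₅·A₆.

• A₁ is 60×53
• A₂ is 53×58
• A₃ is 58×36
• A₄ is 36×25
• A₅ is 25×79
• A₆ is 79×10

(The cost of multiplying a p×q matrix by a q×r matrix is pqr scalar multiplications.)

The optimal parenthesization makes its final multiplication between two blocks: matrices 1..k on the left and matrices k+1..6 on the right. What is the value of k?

Adjacent pairs: A₁A₂ = 60·53·58 = 184440; A₂A₃ = 53·58·36 = 110664; A₃A₄ = 58·36·25 = 52200; A₄A₅ = 36·25·79 = 71100; A₅A₆ = 25·79·10 = 19750.
Length 3: A₁..A₃: k=1: 0+110664+60·53·36=225144; k=2: 184440+0+60·58·36=309720 → min 225144 | A₂..A₄: k=2: 0+52200+53·58·25=129050; k=3: 110664+0+53·36·25=158364 → min 129050 | A₃..A₅: k=3: 0+71100+58·36·79=236052; k=4: 52200+0+58·25·79=166750 → min 166750 | A₄..A₆: k=4: 0+19750+36·25·10=28750; k=5: 71100+0+36·79·10=99540 → min 28750.
Length 4: A₁..A₄: k=1: 0+129050+60·53·25=208550; k=2: 184440+52200+60·58·25=323640; k=3: 225144+0+60·36·25=279144 → min 208550 | A₂..A₅: k=2: 0+166750+53·58·79=409596; k=3: 110664+71100+53·36·79=332496; k=4: 129050+0+53·25·79=233725 → min 233725 | A₃..A₆: k=3: 0+28750+58·36·10=49630; k=4: 52200+19750+58·25·10=86450; k=5: 166750+0+58·79·10=212570 → min 49630.
Length 5: A₁..A₅: k=1: 0+233725+60·53·79=484945; k=2: 184440+166750+60·58·79=626110; k=3: 225144+71100+60·36·79=466884; k=4: 208550+0+60·25·79=327050 → min 327050 | A₂..A₆: k=2: 0+49630+53·58·10=80370; k=3: 110664+28750+53·36·10=158494; k=4: 129050+19750+53·25·10=162050; k=5: 233725+0+53·79·10=275595 → min 80370.
Top-level splits: k=1: (A₁..A₁)·(A₂..A₆) → 0+80370+60·53·10 = 112170; k=2: (A₁..A₂)·(A₃..A₆) → 184440+49630+60·58·10 = 268870; k=3: (A₁..A₃)·(A₄..A₆) → 225144+28750+60·36·10 = 275494; k=4: (A₁..A₄)·(A₅..A₆) → 208550+19750+60·25·10 = 243300; k=5: (A₁..A₅)·(A₆..A₆) → 327050+0+60·79·10 = 374450.
Best split is after A₁, i.e. k = 1.

1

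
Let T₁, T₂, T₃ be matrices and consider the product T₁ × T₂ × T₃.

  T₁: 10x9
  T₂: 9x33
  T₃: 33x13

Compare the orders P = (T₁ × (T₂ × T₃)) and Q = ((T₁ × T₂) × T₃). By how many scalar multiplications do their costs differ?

2229

Order P = (T₁ × (T₂ × T₃)): (T₂ × T₃): 9×33 by 33×13 → 9×13, cost 9·33·13 = 3861; (T₁ × (T₂ × T₃)): 10×9 by 9×13 → 10×13, cost 10·9·13 = 1170; cumulative 5031. Total 5031.
Order Q = ((T₁ × T₂) × T₃): (T₁ × T₂): 10×9 by 9×33 → 10×33, cost 10·9·33 = 2970; ((T₁ × T₂) × T₃): 10×33 by 33×13 → 10×13, cost 10·33·13 = 4290; cumulative 7260. Total 7260.
Difference: |5031 − 7260| = 2229.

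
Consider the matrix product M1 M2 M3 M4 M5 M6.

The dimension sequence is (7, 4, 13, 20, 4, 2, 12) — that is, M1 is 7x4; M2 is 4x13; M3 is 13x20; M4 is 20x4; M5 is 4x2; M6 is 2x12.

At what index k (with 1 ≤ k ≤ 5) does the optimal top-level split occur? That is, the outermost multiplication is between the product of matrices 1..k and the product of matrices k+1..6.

5

Adjacent pairs: M1M2 = 7·4·13 = 364; M2M3 = 4·13·20 = 1040; M3M4 = 13·20·4 = 1040; M4M5 = 20·4·2 = 160; M5M6 = 4·2·12 = 96.
Length 3: M1..M3: k=1: 0+1040+7·4·20=1600; k=2: 364+0+7·13·20=2184 → min 1600 | M2..M4: k=2: 0+1040+4·13·4=1248; k=3: 1040+0+4·20·4=1360 → min 1248 | M3..M5: k=3: 0+160+13·20·2=680; k=4: 1040+0+13·4·2=1144 → min 680 | M4..M6: k=4: 0+96+20·4·12=1056; k=5: 160+0+20·2·12=640 → min 640.
Length 4: M1..M4: k=1: 0+1248+7·4·4=1360; k=2: 364+1040+7·13·4=1768; k=3: 1600+0+7·20·4=2160 → min 1360 | M2..M5: k=2: 0+680+4·13·2=784; k=3: 1040+160+4·20·2=1360; k=4: 1248+0+4·4·2=1280 → min 784 | M3..M6: k=3: 0+640+13·20·12=3760; k=4: 1040+96+13·4·12=1760; k=5: 680+0+13·2·12=992 → min 992.
Length 5: M1..M5: k=1: 0+784+7·4·2=840; k=2: 364+680+7·13·2=1226; k=3: 1600+160+7·20·2=2040; k=4: 1360+0+7·4·2=1416 → min 840 | M2..M6: k=2: 0+992+4·13·12=1616; k=3: 1040+640+4·20·12=2640; k=4: 1248+96+4·4·12=1536; k=5: 784+0+4·2·12=880 → min 880.
Top-level splits: k=1: (M1..M1)·(M2..M6) → 0+880+7·4·12 = 1216; k=2: (M1..M2)·(M3..M6) → 364+992+7·13·12 = 2448; k=3: (M1..M3)·(M4..M6) → 1600+640+7·20·12 = 3920; k=4: (M1..M4)·(M5..M6) → 1360+96+7·4·12 = 1792; k=5: (M1..M5)·(M6..M6) → 840+0+7·2·12 = 1008.
Best split is after M5, i.e. k = 5.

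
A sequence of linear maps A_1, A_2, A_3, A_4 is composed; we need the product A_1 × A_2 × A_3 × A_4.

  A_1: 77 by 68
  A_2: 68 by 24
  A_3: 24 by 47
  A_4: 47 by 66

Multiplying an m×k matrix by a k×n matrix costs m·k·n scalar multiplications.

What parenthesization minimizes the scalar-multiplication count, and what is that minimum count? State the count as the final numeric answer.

322080

Adjacent pairs: A_1A_2 = 77·68·24 = 125664; A_2A_3 = 68·24·47 = 76704; A_3A_4 = 24·47·66 = 74448.
Length 3: A_1..A_3: k=1: 0+76704+77·68·47=322796; k=2: 125664+0+77·24·47=212520 → min 212520 | A_2..A_4: k=2: 0+74448+68·24·66=182160; k=3: 76704+0+68·47·66=287640 → min 182160.
Length 4: A_1..A_4: k=1: 0+182160+77·68·66=527736; k=2: 125664+74448+77·24·66=322080; k=3: 212520+0+77·47·66=451374 → min 322080.
Optimal parenthesization: ((A_1 × A_2) × (A_3 × A_4)) with cost 322080.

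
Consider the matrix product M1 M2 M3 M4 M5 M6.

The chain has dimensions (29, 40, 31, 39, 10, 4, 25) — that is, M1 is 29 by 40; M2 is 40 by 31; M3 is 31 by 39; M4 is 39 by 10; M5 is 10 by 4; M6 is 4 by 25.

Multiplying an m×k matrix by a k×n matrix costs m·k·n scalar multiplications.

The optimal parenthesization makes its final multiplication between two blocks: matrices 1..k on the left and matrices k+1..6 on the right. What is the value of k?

5

Adjacent pairs: M1M2 = 29·40·31 = 35960; M2M3 = 40·31·39 = 48360; M3M4 = 31·39·10 = 12090; M4M5 = 39·10·4 = 1560; M5M6 = 10·4·25 = 1000.
Length 3: M1..M3: k=1: 0+48360+29·40·39=93600; k=2: 35960+0+29·31·39=71021 → min 71021 | M2..M4: k=2: 0+12090+40·31·10=24490; k=3: 48360+0+40·39·10=63960 → min 24490 | M3..M5: k=3: 0+1560+31·39·4=6396; k=4: 12090+0+31·10·4=13330 → min 6396 | M4..M6: k=4: 0+1000+39·10·25=10750; k=5: 1560+0+39·4·25=5460 → min 5460.
Length 4: M1..M4: k=1: 0+24490+29·40·10=36090; k=2: 35960+12090+29·31·10=57040; k=3: 71021+0+29·39·10=82331 → min 36090 | M2..M5: k=2: 0+6396+40·31·4=11356; k=3: 48360+1560+40·39·4=56160; k=4: 24490+0+40·10·4=26090 → min 11356 | M3..M6: k=3: 0+5460+31·39·25=35685; k=4: 12090+1000+31·10·25=20840; k=5: 6396+0+31·4·25=9496 → min 9496.
Length 5: M1..M5: k=1: 0+11356+29·40·4=15996; k=2: 35960+6396+29·31·4=45952; k=3: 71021+1560+29·39·4=77105; k=4: 36090+0+29·10·4=37250 → min 15996 | M2..M6: k=2: 0+9496+40·31·25=40496; k=3: 48360+5460+40·39·25=92820; k=4: 24490+1000+40·10·25=35490; k=5: 11356+0+40·4·25=15356 → min 15356.
Top-level splits: k=1: (M1..M1)·(M2..M6) → 0+15356+29·40·25 = 44356; k=2: (M1..M2)·(M3..M6) → 35960+9496+29·31·25 = 67931; k=3: (M1..M3)·(M4..M6) → 71021+5460+29·39·25 = 104756; k=4: (M1..M4)·(M5..M6) → 36090+1000+29·10·25 = 44340; k=5: (M1..M5)·(M6..M6) → 15996+0+29·4·25 = 18896.
Best split is after M5, i.e. k = 5.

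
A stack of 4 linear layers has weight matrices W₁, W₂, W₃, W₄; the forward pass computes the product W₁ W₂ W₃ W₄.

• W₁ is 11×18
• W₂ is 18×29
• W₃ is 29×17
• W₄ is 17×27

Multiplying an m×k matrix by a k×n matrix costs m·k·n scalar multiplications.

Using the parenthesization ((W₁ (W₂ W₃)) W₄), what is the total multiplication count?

(W₂ W₃): 18×29 by 29×17 → 18×17, cost 18·29·17 = 8874
(W₁ (W₂ W₃)): 11×18 by 18×17 → 11×17, cost 11·18·17 = 3366; cumulative 12240
((W₁ (W₂ W₃)) W₄): 11×17 by 17×27 → 11×27, cost 11·17·27 = 5049; cumulative 17289
Total: 17289 scalar multiplications.

17289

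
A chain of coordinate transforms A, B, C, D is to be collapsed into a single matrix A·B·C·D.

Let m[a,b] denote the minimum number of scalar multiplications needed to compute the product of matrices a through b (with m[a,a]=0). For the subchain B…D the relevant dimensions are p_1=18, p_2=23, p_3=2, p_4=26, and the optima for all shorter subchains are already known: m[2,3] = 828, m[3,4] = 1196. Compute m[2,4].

m[2,4] = min over k∈[2,3] of m[2,k]+m[k+1,4]+p_{1}·p_k·p_{4}.
k=2: 0 + 1196 + 18·23·26 = 11960; k=3: 828 + 0 + 18·2·26 = 1764.
Minimum: 1764 at k=3.

1764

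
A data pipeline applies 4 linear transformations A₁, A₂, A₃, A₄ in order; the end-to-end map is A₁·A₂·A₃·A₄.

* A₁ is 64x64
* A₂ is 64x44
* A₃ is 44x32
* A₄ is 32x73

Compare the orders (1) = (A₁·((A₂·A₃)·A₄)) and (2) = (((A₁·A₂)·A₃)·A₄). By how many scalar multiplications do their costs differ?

118784

Order (1) = (A₁·((A₂·A₃)·A₄)): (A₂·A₃): 64×44 by 44×32 → 64×32, cost 64·44·32 = 90112; ((A₂·A₃)·A₄): 64×32 by 32×73 → 64×73, cost 64·32·73 = 149504; cumulative 239616; (A₁·((A₂·A₃)·A₄)): 64×64 by 64×73 → 64×73, cost 64·64·73 = 299008; cumulative 538624. Total 538624.
Order (2) = (((A₁·A₂)·A₃)·A₄): (A₁·A₂): 64×64 by 64×44 → 64×44, cost 64·64·44 = 180224; ((A₁·A₂)·A₃): 64×44 by 44×32 → 64×32, cost 64·44·32 = 90112; cumulative 270336; (((A₁·A₂)·A₃)·A₄): 64×32 by 32×73 → 64×73, cost 64·32·73 = 149504; cumulative 419840. Total 419840.
Difference: |538624 − 419840| = 118784.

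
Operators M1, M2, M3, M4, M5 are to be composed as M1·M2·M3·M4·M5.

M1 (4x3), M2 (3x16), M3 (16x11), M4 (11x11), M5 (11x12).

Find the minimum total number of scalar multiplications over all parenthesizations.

Adjacent pairs: M1M2 = 4·3·16 = 192; M2M3 = 3·16·11 = 528; M3M4 = 16·11·11 = 1936; M4M5 = 11·11·12 = 1452.
Length 3: M1..M3: k=1: 0+528+4·3·11=660; k=2: 192+0+4·16·11=896 → min 660 | M2..M4: k=2: 0+1936+3·16·11=2464; k=3: 528+0+3·11·11=891 → min 891 | M3..M5: k=3: 0+1452+16·11·12=3564; k=4: 1936+0+16·11·12=4048 → min 3564.
Length 4: M1..M4: k=1: 0+891+4·3·11=1023; k=2: 192+1936+4·16·11=2832; k=3: 660+0+4·11·11=1144 → min 1023 | M2..M5: k=2: 0+3564+3·16·12=4140; k=3: 528+1452+3·11·12=2376; k=4: 891+0+3·11·12=1287 → min 1287.
Length 5: M1..M5: k=1: 0+1287+4·3·12=1431; k=2: 192+3564+4·16·12=4524; k=3: 660+1452+4·11·12=2640; k=4: 1023+0+4·11·12=1551 → min 1431.
Optimal order: (M1·(((M2·M3)·M4)·M5)) with cost 1431.

1431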